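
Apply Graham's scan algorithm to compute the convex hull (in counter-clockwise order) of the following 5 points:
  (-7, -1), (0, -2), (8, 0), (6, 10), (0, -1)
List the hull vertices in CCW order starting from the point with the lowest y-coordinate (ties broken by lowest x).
Hull (CCW) = [(0, -2), (8, 0), (6, 10), (-7, -1)]

Graham scan procedure:
  1. Find the pivot p₀ = point with lowest y (tie → lowest x): (0, -2).
  2. Sort the remaining points by polar angle around p₀.
  3. Walk through sorted points, maintaining a stack; pop the top while the last three entries make a non-left turn (cross product ≤ 0).
  4. Final stack is the convex hull in CCW order: (0, -2), (8, 0), (6, 10), (-7, -1).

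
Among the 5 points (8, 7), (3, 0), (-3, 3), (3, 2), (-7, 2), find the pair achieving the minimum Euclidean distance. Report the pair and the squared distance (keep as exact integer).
Pair = ((3, 0), (3, 2)); squared distance = 4

Compute all C(5, 2) = 10 pairwise squared distances (x_i − x_j)² + (y_i − y_j)². The minimum is 4, attained by the pair ((3, 0), (3, 2)).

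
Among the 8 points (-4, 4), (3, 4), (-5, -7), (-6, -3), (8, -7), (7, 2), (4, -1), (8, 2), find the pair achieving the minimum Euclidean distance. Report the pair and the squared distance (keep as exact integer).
Pair = ((7, 2), (8, 2)); squared distance = 1

Compute all C(8, 2) = 28 pairwise squared distances (x_i − x_j)² + (y_i − y_j)². The minimum is 1, attained by the pair ((7, 2), (8, 2)).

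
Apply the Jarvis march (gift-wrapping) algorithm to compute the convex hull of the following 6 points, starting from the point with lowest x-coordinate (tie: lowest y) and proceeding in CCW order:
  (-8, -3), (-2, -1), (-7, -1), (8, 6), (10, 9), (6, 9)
Hull (CCW) = [(-8, -3), (-2, -1), (8, 6), (10, 9), (6, 9), (-7, -1)]

Jarvis march: at each step, from the current hull vertex p, select the next vertex q as the point such that every other point lies strictly to the left of (or on) the directed line p → q. (Equivalently: for every other point r, the cross product (q − p) × (r − p) ≥ 0.)
Starting point (lowest x, tie lowest y): (-8, -3). Wrap until returning to start. Resulting hull: (-8, -3), (-2, -1), (8, 6), (10, 9), (6, 9), (-7, -1).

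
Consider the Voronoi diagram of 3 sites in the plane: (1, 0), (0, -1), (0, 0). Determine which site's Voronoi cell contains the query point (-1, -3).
Nearest site = (0, -1)

The Voronoi cell of site s contains exactly those query points closer to s than to any other site. Compute squared distances from q = (-1, -3) to each site:
  (0 − -1)² + (-1 − -3)² = 5
  (0 − -1)² + (0 − -3)² = 10
  (1 − -1)² + (0 − -3)² = 13
Minimum is attained by (0, -1), so q lies in its Voronoi cell.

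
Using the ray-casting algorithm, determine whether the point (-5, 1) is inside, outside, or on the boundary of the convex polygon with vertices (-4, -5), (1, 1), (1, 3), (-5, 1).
The point (-5, 1) lies on the polygon boundary

Boundary check: the query satisfies the collinearity and bounding-box conditions for some polygon edge, so it lies exactly on the boundary.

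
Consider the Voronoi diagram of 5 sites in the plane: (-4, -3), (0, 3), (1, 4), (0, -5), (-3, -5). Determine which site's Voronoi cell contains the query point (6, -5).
Nearest site = (0, -5)

The Voronoi cell of site s contains exactly those query points closer to s than to any other site. Compute squared distances from q = (6, -5) to each site:
  (0 − 6)² + (-5 − -5)² = 36
  (-3 − 6)² + (-5 − -5)² = 81
  (0 − 6)² + (3 − -5)² = 100
  (-4 − 6)² + (-3 − -5)² = 104
  (1 − 6)² + (4 − -5)² = 106
Minimum is attained by (0, -5), so q lies in its Voronoi cell.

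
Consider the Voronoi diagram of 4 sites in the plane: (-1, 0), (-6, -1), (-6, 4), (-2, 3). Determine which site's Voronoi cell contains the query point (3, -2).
Nearest site = (-1, 0)

The Voronoi cell of site s contains exactly those query points closer to s than to any other site. Compute squared distances from q = (3, -2) to each site:
  (-1 − 3)² + (0 − -2)² = 20
  (-2 − 3)² + (3 − -2)² = 50
  (-6 − 3)² + (-1 − -2)² = 82
  (-6 − 3)² + (4 − -2)² = 117
Minimum is attained by (-1, 0), so q lies in its Voronoi cell.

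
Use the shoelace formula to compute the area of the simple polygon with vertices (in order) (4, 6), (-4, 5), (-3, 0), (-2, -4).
Area = 75/2

Shoelace formula: Area = (1/2) |Σ_i (x_i · y_{i+1} − x_{i+1} · y_i)| (indices mod n). Compute each cross term:
  (4)(5) − (-4)(6) = 44
  (-4)(0) − (-3)(5) = 15
  (-3)(-4) − (-2)(0) = 12
  (-2)(6) − (4)(-4) = 4
Sum = 75, so (signed) Area = 75/2 = 75/2, |Area| = 75/2.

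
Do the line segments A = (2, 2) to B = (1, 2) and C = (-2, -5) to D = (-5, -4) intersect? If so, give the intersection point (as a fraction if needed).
No (intersection of containing lines falls outside at least one segment)

Parametrize and solve: t = 25, s = 7. At least one of these is outside [0, 1], so the segments do not intersect.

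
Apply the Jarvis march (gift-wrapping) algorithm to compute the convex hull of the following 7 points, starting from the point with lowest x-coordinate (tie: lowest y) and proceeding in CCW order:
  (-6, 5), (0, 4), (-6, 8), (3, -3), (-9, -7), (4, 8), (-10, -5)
Hull (CCW) = [(-10, -5), (-9, -7), (3, -3), (4, 8), (-6, 8)]

Jarvis march: at each step, from the current hull vertex p, select the next vertex q as the point such that every other point lies strictly to the left of (or on) the directed line p → q. (Equivalently: for every other point r, the cross product (q − p) × (r − p) ≥ 0.)
Starting point (lowest x, tie lowest y): (-10, -5). Wrap until returning to start. Resulting hull: (-10, -5), (-9, -7), (3, -3), (4, 8), (-6, 8).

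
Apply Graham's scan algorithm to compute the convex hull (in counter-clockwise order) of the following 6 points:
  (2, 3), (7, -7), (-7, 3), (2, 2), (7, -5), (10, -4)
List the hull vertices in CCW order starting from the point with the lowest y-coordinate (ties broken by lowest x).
Hull (CCW) = [(7, -7), (10, -4), (2, 3), (-7, 3)]

Graham scan procedure:
  1. Find the pivot p₀ = point with lowest y (tie → lowest x): (7, -7).
  2. Sort the remaining points by polar angle around p₀.
  3. Walk through sorted points, maintaining a stack; pop the top while the last three entries make a non-left turn (cross product ≤ 0).
  4. Final stack is the convex hull in CCW order: (7, -7), (10, -4), (2, 3), (-7, 3).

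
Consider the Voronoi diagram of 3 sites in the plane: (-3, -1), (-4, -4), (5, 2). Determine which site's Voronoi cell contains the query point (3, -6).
Nearest site = (-4, -4)

The Voronoi cell of site s contains exactly those query points closer to s than to any other site. Compute squared distances from q = (3, -6) to each site:
  (-4 − 3)² + (-4 − -6)² = 53
  (-3 − 3)² + (-1 − -6)² = 61
  (5 − 3)² + (2 − -6)² = 68
Minimum is attained by (-4, -4), so q lies in its Voronoi cell.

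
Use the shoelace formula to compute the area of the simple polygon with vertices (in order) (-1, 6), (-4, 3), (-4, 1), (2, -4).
Area = 51/2

Shoelace formula: Area = (1/2) |Σ_i (x_i · y_{i+1} − x_{i+1} · y_i)| (indices mod n). Compute each cross term:
  (-1)(3) − (-4)(6) = 21
  (-4)(1) − (-4)(3) = 8
  (-4)(-4) − (2)(1) = 14
  (2)(6) − (-1)(-4) = 8
Sum = 51, so (signed) Area = 51/2 = 51/2, |Area| = 51/2.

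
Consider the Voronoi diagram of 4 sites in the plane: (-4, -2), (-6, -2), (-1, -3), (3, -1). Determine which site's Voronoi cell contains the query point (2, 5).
Nearest site = (3, -1)

The Voronoi cell of site s contains exactly those query points closer to s than to any other site. Compute squared distances from q = (2, 5) to each site:
  (3 − 2)² + (-1 − 5)² = 37
  (-1 − 2)² + (-3 − 5)² = 73
  (-4 − 2)² + (-2 − 5)² = 85
  (-6 − 2)² + (-2 − 5)² = 113
Minimum is attained by (3, -1), so q lies in its Voronoi cell.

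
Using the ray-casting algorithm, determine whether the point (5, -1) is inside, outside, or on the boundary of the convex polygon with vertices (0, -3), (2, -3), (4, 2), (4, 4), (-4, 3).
The point (5, -1) lies strictly outside the polygon

Cast a horizontal ray to the right from the query point and count how many polygon edges it crosses (each edge strictly once or zero times, handled with the usual half-open convention). 
Parity of crossings → even ⇒ outside.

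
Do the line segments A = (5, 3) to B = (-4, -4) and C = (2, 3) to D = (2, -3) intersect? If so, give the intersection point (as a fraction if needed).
Yes; intersection at (2, 2/3) (t = 1/3 on AB, s = 7/18 on CD)

Parametrize AB as A + t(B − A) = (5 + -9 t, 3 + -7 t) and CD as C + s(D − C) = (2 + 0 s, 3 + -6 s). Solve the linear system for (t, s). Determinant = -54 ≠ 0, so a unique intersection of the containing lines exists. Solution: t = 1/3, s = 7/18 — both in [0, 1], so the segments cross. Intersection point: (2, 2/3).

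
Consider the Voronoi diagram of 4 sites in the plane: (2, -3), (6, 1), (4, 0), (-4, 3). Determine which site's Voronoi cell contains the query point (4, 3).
Nearest site = (6, 1)

The Voronoi cell of site s contains exactly those query points closer to s than to any other site. Compute squared distances from q = (4, 3) to each site:
  (6 − 4)² + (1 − 3)² = 8
  (4 − 4)² + (0 − 3)² = 9
  (2 − 4)² + (-3 − 3)² = 40
  (-4 − 4)² + (3 − 3)² = 64
Minimum is attained by (6, 1), so q lies in its Voronoi cell.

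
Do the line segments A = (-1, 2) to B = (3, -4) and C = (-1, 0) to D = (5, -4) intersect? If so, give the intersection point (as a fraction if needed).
Yes; intersection at (7/5, -8/5) (t = 3/5 on AB, s = 2/5 on CD)

Parametrize AB as A + t(B − A) = (-1 + 4 t, 2 + -6 t) and CD as C + s(D − C) = (-1 + 6 s, 0 + -4 s). Solve the linear system for (t, s). Determinant = -20 ≠ 0, so a unique intersection of the containing lines exists. Solution: t = 3/5, s = 2/5 — both in [0, 1], so the segments cross. Intersection point: (7/5, -8/5).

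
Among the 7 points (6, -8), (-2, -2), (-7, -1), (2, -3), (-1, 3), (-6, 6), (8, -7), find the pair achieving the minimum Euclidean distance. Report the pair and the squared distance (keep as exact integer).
Pair = ((6, -8), (8, -7)); squared distance = 5

Compute all C(7, 2) = 21 pairwise squared distances (x_i − x_j)² + (y_i − y_j)². The minimum is 5, attained by the pair ((6, -8), (8, -7)).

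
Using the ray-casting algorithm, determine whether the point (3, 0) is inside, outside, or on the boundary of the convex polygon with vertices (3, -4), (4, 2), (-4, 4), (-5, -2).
The point (3, 0) lies strictly inside the polygon

Cast a horizontal ray to the right from the query point and count how many polygon edges it crosses (each edge strictly once or zero times, handled with the usual half-open convention). 
Parity of crossings → odd ⇒ inside.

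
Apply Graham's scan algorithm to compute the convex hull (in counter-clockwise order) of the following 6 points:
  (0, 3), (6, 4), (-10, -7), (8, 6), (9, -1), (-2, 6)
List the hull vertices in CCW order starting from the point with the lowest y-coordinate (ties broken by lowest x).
Hull (CCW) = [(-10, -7), (9, -1), (8, 6), (-2, 6)]

Graham scan procedure:
  1. Find the pivot p₀ = point with lowest y (tie → lowest x): (-10, -7).
  2. Sort the remaining points by polar angle around p₀.
  3. Walk through sorted points, maintaining a stack; pop the top while the last three entries make a non-left turn (cross product ≤ 0).
  4. Final stack is the convex hull in CCW order: (-10, -7), (9, -1), (8, 6), (-2, 6).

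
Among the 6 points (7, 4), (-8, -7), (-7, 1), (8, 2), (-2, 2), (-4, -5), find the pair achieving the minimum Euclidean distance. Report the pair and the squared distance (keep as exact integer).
Pair = ((7, 4), (8, 2)); squared distance = 5

Compute all C(6, 2) = 15 pairwise squared distances (x_i − x_j)² + (y_i − y_j)². The minimum is 5, attained by the pair ((7, 4), (8, 2)).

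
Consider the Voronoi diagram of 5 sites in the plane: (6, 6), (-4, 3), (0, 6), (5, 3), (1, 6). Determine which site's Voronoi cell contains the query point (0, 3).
Nearest site = (0, 6)

The Voronoi cell of site s contains exactly those query points closer to s than to any other site. Compute squared distances from q = (0, 3) to each site:
  (0 − 0)² + (6 − 3)² = 9
  (1 − 0)² + (6 − 3)² = 10
  (-4 − 0)² + (3 − 3)² = 16
  (5 − 0)² + (3 − 3)² = 25
  (6 − 0)² + (6 − 3)² = 45
Minimum is attained by (0, 6), so q lies in its Voronoi cell.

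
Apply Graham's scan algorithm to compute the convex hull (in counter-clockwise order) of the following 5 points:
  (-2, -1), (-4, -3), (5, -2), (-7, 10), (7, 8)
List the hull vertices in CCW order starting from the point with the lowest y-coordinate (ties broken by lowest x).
Hull (CCW) = [(-4, -3), (5, -2), (7, 8), (-7, 10)]

Graham scan procedure:
  1. Find the pivot p₀ = point with lowest y (tie → lowest x): (-4, -3).
  2. Sort the remaining points by polar angle around p₀.
  3. Walk through sorted points, maintaining a stack; pop the top while the last three entries make a non-left turn (cross product ≤ 0).
  4. Final stack is the convex hull in CCW order: (-4, -3), (5, -2), (7, 8), (-7, 10).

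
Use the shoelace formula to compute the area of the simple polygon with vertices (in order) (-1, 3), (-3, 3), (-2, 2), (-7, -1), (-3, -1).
Area = 8

Shoelace formula: Area = (1/2) |Σ_i (x_i · y_{i+1} − x_{i+1} · y_i)| (indices mod n). Compute each cross term:
  (-1)(3) − (-3)(3) = 6
  (-3)(2) − (-2)(3) = 0
  (-2)(-1) − (-7)(2) = 16
  (-7)(-1) − (-3)(-1) = 4
  (-3)(3) − (-1)(-1) = -10
Sum = 16, so (signed) Area = 16/2 = 8, |Area| = 8.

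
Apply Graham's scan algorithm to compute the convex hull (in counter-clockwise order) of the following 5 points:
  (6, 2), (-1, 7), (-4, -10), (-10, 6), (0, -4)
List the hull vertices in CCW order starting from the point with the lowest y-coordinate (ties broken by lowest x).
Hull (CCW) = [(-4, -10), (6, 2), (-1, 7), (-10, 6)]

Graham scan procedure:
  1. Find the pivot p₀ = point with lowest y (tie → lowest x): (-4, -10).
  2. Sort the remaining points by polar angle around p₀.
  3. Walk through sorted points, maintaining a stack; pop the top while the last three entries make a non-left turn (cross product ≤ 0).
  4. Final stack is the convex hull in CCW order: (-4, -10), (6, 2), (-1, 7), (-10, 6).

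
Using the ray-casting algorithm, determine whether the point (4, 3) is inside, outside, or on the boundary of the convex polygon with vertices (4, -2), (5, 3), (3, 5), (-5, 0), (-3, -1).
The point (4, 3) lies strictly inside the polygon

Cast a horizontal ray to the right from the query point and count how many polygon edges it crosses (each edge strictly once or zero times, handled with the usual half-open convention). 
Parity of crossings → odd ⇒ inside.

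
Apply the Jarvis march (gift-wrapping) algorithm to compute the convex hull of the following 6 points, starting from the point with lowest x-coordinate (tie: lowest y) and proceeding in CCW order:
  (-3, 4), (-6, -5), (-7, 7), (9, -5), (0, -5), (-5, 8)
Hull (CCW) = [(-7, 7), (-6, -5), (9, -5), (-5, 8)]

Jarvis march: at each step, from the current hull vertex p, select the next vertex q as the point such that every other point lies strictly to the left of (or on) the directed line p → q. (Equivalently: for every other point r, the cross product (q − p) × (r − p) ≥ 0.)
Starting point (lowest x, tie lowest y): (-7, 7). Wrap until returning to start. Resulting hull: (-7, 7), (-6, -5), (9, -5), (-5, 8).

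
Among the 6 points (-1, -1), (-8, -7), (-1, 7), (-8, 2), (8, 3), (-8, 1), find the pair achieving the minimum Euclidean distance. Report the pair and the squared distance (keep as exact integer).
Pair = ((-8, 2), (-8, 1)); squared distance = 1

Compute all C(6, 2) = 15 pairwise squared distances (x_i − x_j)² + (y_i − y_j)². The minimum is 1, attained by the pair ((-8, 2), (-8, 1)).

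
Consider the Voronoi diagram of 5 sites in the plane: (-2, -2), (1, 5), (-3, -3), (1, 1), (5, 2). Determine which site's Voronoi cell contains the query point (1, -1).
Nearest site = (1, 1)

The Voronoi cell of site s contains exactly those query points closer to s than to any other site. Compute squared distances from q = (1, -1) to each site:
  (1 − 1)² + (1 − -1)² = 4
  (-2 − 1)² + (-2 − -1)² = 10
  (-3 − 1)² + (-3 − -1)² = 20
  (5 − 1)² + (2 − -1)² = 25
  (1 − 1)² + (5 − -1)² = 36
Minimum is attained by (1, 1), so q lies in its Voronoi cell.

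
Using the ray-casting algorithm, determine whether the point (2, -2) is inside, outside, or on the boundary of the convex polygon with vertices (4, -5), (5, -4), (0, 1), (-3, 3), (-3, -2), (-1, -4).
The point (2, -2) lies strictly inside the polygon

Cast a horizontal ray to the right from the query point and count how many polygon edges it crosses (each edge strictly once or zero times, handled with the usual half-open convention). 
Parity of crossings → odd ⇒ inside.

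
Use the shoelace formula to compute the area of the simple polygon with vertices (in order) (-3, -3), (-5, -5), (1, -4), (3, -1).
Area = 12

Shoelace formula: Area = (1/2) |Σ_i (x_i · y_{i+1} − x_{i+1} · y_i)| (indices mod n). Compute each cross term:
  (-3)(-5) − (-5)(-3) = 0
  (-5)(-4) − (1)(-5) = 25
  (1)(-1) − (3)(-4) = 11
  (3)(-3) − (-3)(-1) = -12
Sum = 24, so (signed) Area = 24/2 = 12, |Area| = 12.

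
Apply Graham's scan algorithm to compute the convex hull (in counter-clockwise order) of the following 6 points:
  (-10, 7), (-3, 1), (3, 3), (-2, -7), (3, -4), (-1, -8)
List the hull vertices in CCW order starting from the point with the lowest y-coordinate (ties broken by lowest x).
Hull (CCW) = [(-1, -8), (3, -4), (3, 3), (-10, 7), (-2, -7)]

Graham scan procedure:
  1. Find the pivot p₀ = point with lowest y (tie → lowest x): (-1, -8).
  2. Sort the remaining points by polar angle around p₀.
  3. Walk through sorted points, maintaining a stack; pop the top while the last three entries make a non-left turn (cross product ≤ 0).
  4. Final stack is the convex hull in CCW order: (-1, -8), (3, -4), (3, 3), (-10, 7), (-2, -7).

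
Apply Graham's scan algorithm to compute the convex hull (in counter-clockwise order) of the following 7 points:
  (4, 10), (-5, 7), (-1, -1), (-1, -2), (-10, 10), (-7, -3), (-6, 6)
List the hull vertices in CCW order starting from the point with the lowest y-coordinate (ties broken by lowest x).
Hull (CCW) = [(-7, -3), (-1, -2), (4, 10), (-10, 10)]

Graham scan procedure:
  1. Find the pivot p₀ = point with lowest y (tie → lowest x): (-7, -3).
  2. Sort the remaining points by polar angle around p₀.
  3. Walk through sorted points, maintaining a stack; pop the top while the last three entries make a non-left turn (cross product ≤ 0).
  4. Final stack is the convex hull in CCW order: (-7, -3), (-1, -2), (4, 10), (-10, 10).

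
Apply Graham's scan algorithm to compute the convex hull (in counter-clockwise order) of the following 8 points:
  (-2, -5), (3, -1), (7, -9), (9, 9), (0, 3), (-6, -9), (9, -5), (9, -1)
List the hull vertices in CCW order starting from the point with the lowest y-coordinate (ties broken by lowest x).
Hull (CCW) = [(-6, -9), (7, -9), (9, -5), (9, 9), (0, 3)]

Graham scan procedure:
  1. Find the pivot p₀ = point with lowest y (tie → lowest x): (-6, -9).
  2. Sort the remaining points by polar angle around p₀.
  3. Walk through sorted points, maintaining a stack; pop the top while the last three entries make a non-left turn (cross product ≤ 0).
  4. Final stack is the convex hull in CCW order: (-6, -9), (7, -9), (9, -5), (9, 9), (0, 3).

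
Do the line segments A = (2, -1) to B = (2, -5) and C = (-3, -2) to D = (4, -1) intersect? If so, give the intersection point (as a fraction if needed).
Yes; intersection at (2, -9/7) (t = 1/14 on AB, s = 5/7 on CD)

Parametrize AB as A + t(B − A) = (2 + 0 t, -1 + -4 t) and CD as C + s(D − C) = (-3 + 7 s, -2 + 1 s). Solve the linear system for (t, s). Determinant = -28 ≠ 0, so a unique intersection of the containing lines exists. Solution: t = 1/14, s = 5/7 — both in [0, 1], so the segments cross. Intersection point: (2, -9/7).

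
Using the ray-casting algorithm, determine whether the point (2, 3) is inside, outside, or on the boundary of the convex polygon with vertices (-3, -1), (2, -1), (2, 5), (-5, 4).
The point (2, 3) lies on the polygon boundary

Boundary check: the query satisfies the collinearity and bounding-box conditions for some polygon edge, so it lies exactly on the boundary.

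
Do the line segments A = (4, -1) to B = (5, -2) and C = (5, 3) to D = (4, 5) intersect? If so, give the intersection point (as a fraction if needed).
No (intersection of containing lines falls outside at least one segment)

Parametrize and solve: t = 6, s = -5. At least one of these is outside [0, 1], so the segments do not intersect.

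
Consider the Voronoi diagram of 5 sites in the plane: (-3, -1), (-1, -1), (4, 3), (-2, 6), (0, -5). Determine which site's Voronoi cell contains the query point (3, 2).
Nearest site = (4, 3)

The Voronoi cell of site s contains exactly those query points closer to s than to any other site. Compute squared distances from q = (3, 2) to each site:
  (4 − 3)² + (3 − 2)² = 2
  (-1 − 3)² + (-1 − 2)² = 25
  (-2 − 3)² + (6 − 2)² = 41
  (-3 − 3)² + (-1 − 2)² = 45
  (0 − 3)² + (-5 − 2)² = 58
Minimum is attained by (4, 3), so q lies in its Voronoi cell.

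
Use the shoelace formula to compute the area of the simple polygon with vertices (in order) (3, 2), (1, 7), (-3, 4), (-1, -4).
Area = 35

Shoelace formula: Area = (1/2) |Σ_i (x_i · y_{i+1} − x_{i+1} · y_i)| (indices mod n). Compute each cross term:
  (3)(7) − (1)(2) = 19
  (1)(4) − (-3)(7) = 25
  (-3)(-4) − (-1)(4) = 16
  (-1)(2) − (3)(-4) = 10
Sum = 70, so (signed) Area = 70/2 = 35, |Area| = 35.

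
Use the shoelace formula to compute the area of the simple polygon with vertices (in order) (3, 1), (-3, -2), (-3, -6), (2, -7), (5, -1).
Area = 83/2

Shoelace formula: Area = (1/2) |Σ_i (x_i · y_{i+1} − x_{i+1} · y_i)| (indices mod n). Compute each cross term:
  (3)(-2) − (-3)(1) = -3
  (-3)(-6) − (-3)(-2) = 12
  (-3)(-7) − (2)(-6) = 33
  (2)(-1) − (5)(-7) = 33
  (5)(1) − (3)(-1) = 8
Sum = 83, so (signed) Area = 83/2 = 83/2, |Area| = 83/2.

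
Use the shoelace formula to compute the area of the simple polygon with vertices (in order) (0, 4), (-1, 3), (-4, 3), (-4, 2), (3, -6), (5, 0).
Area = 85/2

Shoelace formula: Area = (1/2) |Σ_i (x_i · y_{i+1} − x_{i+1} · y_i)| (indices mod n). Compute each cross term:
  (0)(3) − (-1)(4) = 4
  (-1)(3) − (-4)(3) = 9
  (-4)(2) − (-4)(3) = 4
  (-4)(-6) − (3)(2) = 18
  (3)(0) − (5)(-6) = 30
  (5)(4) − (0)(0) = 20
Sum = 85, so (signed) Area = 85/2 = 85/2, |Area| = 85/2.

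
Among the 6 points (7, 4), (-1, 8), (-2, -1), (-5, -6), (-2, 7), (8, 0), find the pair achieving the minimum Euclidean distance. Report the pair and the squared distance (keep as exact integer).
Pair = ((-1, 8), (-2, 7)); squared distance = 2

Compute all C(6, 2) = 15 pairwise squared distances (x_i − x_j)² + (y_i − y_j)². The minimum is 2, attained by the pair ((-1, 8), (-2, 7)).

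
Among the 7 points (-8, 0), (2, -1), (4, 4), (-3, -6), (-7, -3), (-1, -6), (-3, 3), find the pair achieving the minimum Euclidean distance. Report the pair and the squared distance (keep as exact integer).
Pair = ((-3, -6), (-1, -6)); squared distance = 4

Compute all C(7, 2) = 21 pairwise squared distances (x_i − x_j)² + (y_i − y_j)². The minimum is 4, attained by the pair ((-3, -6), (-1, -6)).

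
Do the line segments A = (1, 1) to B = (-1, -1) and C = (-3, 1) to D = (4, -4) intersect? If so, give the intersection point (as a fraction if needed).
Yes; intersection at (-2/3, -2/3) (t = 5/6 on AB, s = 1/3 on CD)

Parametrize AB as A + t(B − A) = (1 + -2 t, 1 + -2 t) and CD as C + s(D − C) = (-3 + 7 s, 1 + -5 s). Solve the linear system for (t, s). Determinant = -24 ≠ 0, so a unique intersection of the containing lines exists. Solution: t = 5/6, s = 1/3 — both in [0, 1], so the segments cross. Intersection point: (-2/3, -2/3).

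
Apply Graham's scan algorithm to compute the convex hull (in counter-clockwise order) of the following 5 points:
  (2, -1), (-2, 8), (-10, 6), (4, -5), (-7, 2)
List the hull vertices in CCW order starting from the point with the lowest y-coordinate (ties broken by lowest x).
Hull (CCW) = [(4, -5), (-2, 8), (-10, 6), (-7, 2)]

Graham scan procedure:
  1. Find the pivot p₀ = point with lowest y (tie → lowest x): (4, -5).
  2. Sort the remaining points by polar angle around p₀.
  3. Walk through sorted points, maintaining a stack; pop the top while the last three entries make a non-left turn (cross product ≤ 0).
  4. Final stack is the convex hull in CCW order: (4, -5), (-2, 8), (-10, 6), (-7, 2).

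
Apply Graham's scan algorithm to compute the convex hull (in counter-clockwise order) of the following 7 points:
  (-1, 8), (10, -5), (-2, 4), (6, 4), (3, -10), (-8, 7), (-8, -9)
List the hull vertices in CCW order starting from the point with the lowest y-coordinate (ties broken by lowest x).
Hull (CCW) = [(3, -10), (10, -5), (6, 4), (-1, 8), (-8, 7), (-8, -9)]

Graham scan procedure:
  1. Find the pivot p₀ = point with lowest y (tie → lowest x): (3, -10).
  2. Sort the remaining points by polar angle around p₀.
  3. Walk through sorted points, maintaining a stack; pop the top while the last three entries make a non-left turn (cross product ≤ 0).
  4. Final stack is the convex hull in CCW order: (3, -10), (10, -5), (6, 4), (-1, 8), (-8, 7), (-8, -9).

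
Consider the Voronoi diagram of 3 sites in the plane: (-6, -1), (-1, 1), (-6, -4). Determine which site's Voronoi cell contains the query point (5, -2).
Nearest site = (-1, 1)

The Voronoi cell of site s contains exactly those query points closer to s than to any other site. Compute squared distances from q = (5, -2) to each site:
  (-1 − 5)² + (1 − -2)² = 45
  (-6 − 5)² + (-1 − -2)² = 122
  (-6 − 5)² + (-4 − -2)² = 125
Minimum is attained by (-1, 1), so q lies in its Voronoi cell.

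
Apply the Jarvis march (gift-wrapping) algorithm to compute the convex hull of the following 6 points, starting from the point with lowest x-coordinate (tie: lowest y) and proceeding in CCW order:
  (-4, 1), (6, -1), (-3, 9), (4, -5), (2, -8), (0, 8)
Hull (CCW) = [(-4, 1), (2, -8), (4, -5), (6, -1), (0, 8), (-3, 9)]

Jarvis march: at each step, from the current hull vertex p, select the next vertex q as the point such that every other point lies strictly to the left of (or on) the directed line p → q. (Equivalently: for every other point r, the cross product (q − p) × (r − p) ≥ 0.)
Starting point (lowest x, tie lowest y): (-4, 1). Wrap until returning to start. Resulting hull: (-4, 1), (2, -8), (4, -5), (6, -1), (0, 8), (-3, 9).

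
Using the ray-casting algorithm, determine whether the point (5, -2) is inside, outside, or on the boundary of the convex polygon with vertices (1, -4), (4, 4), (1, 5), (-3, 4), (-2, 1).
The point (5, -2) lies strictly outside the polygon

Cast a horizontal ray to the right from the query point and count how many polygon edges it crosses (each edge strictly once or zero times, handled with the usual half-open convention). 
Parity of crossings → even ⇒ outside.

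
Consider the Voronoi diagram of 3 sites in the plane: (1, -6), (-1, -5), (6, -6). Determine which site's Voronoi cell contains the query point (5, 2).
Nearest site = (6, -6)

The Voronoi cell of site s contains exactly those query points closer to s than to any other site. Compute squared distances from q = (5, 2) to each site:
  (6 − 5)² + (-6 − 2)² = 65
  (1 − 5)² + (-6 − 2)² = 80
  (-1 − 5)² + (-5 − 2)² = 85
Minimum is attained by (6, -6), so q lies in its Voronoi cell.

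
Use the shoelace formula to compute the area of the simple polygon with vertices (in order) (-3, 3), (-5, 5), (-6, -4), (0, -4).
Area = 31

Shoelace formula: Area = (1/2) |Σ_i (x_i · y_{i+1} − x_{i+1} · y_i)| (indices mod n). Compute each cross term:
  (-3)(5) − (-5)(3) = 0
  (-5)(-4) − (-6)(5) = 50
  (-6)(-4) − (0)(-4) = 24
  (0)(3) − (-3)(-4) = -12
Sum = 62, so (signed) Area = 62/2 = 31, |Area| = 31.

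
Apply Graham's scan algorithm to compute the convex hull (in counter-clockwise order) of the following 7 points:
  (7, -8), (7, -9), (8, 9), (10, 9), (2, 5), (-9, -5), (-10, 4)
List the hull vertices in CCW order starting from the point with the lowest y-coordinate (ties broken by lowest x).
Hull (CCW) = [(7, -9), (10, 9), (8, 9), (-10, 4), (-9, -5)]

Graham scan procedure:
  1. Find the pivot p₀ = point with lowest y (tie → lowest x): (7, -9).
  2. Sort the remaining points by polar angle around p₀.
  3. Walk through sorted points, maintaining a stack; pop the top while the last three entries make a non-left turn (cross product ≤ 0).
  4. Final stack is the convex hull in CCW order: (7, -9), (10, 9), (8, 9), (-10, 4), (-9, -5).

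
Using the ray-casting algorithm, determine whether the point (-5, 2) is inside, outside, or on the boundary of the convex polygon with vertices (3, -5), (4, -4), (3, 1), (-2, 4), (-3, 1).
The point (-5, 2) lies strictly outside the polygon

Cast a horizontal ray to the right from the query point and count how many polygon edges it crosses (each edge strictly once or zero times, handled with the usual half-open convention). 
Parity of crossings → even ⇒ outside.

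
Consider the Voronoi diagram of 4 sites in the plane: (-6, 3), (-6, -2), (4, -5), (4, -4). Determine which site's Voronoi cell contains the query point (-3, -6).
Nearest site = (-6, -2)

The Voronoi cell of site s contains exactly those query points closer to s than to any other site. Compute squared distances from q = (-3, -6) to each site:
  (-6 − -3)² + (-2 − -6)² = 25
  (4 − -3)² + (-5 − -6)² = 50
  (4 − -3)² + (-4 − -6)² = 53
  (-6 − -3)² + (3 − -6)² = 90
Minimum is attained by (-6, -2), so q lies in its Voronoi cell.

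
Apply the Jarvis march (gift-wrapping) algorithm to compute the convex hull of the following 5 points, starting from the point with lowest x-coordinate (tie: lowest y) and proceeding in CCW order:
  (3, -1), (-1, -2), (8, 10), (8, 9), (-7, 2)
Hull (CCW) = [(-7, 2), (-1, -2), (3, -1), (8, 9), (8, 10)]

Jarvis march: at each step, from the current hull vertex p, select the next vertex q as the point such that every other point lies strictly to the left of (or on) the directed line p → q. (Equivalently: for every other point r, the cross product (q − p) × (r − p) ≥ 0.)
Starting point (lowest x, tie lowest y): (-7, 2). Wrap until returning to start. Resulting hull: (-7, 2), (-1, -2), (3, -1), (8, 9), (8, 10).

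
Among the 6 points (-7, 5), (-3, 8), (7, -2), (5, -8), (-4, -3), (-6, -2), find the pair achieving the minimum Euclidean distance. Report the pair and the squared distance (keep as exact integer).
Pair = ((-4, -3), (-6, -2)); squared distance = 5

Compute all C(6, 2) = 15 pairwise squared distances (x_i − x_j)² + (y_i − y_j)². The minimum is 5, attained by the pair ((-4, -3), (-6, -2)).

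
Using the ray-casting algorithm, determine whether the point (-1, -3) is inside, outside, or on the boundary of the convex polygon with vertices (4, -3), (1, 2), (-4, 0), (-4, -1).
The point (-1, -3) lies strictly outside the polygon

Cast a horizontal ray to the right from the query point and count how many polygon edges it crosses (each edge strictly once or zero times, handled with the usual half-open convention). 
Parity of crossings → even ⇒ outside.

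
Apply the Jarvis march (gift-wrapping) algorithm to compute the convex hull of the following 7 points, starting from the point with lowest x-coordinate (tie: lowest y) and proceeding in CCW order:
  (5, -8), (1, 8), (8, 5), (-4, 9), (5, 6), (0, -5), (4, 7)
Hull (CCW) = [(-4, 9), (0, -5), (5, -8), (8, 5), (4, 7), (1, 8)]

Jarvis march: at each step, from the current hull vertex p, select the next vertex q as the point such that every other point lies strictly to the left of (or on) the directed line p → q. (Equivalently: for every other point r, the cross product (q − p) × (r − p) ≥ 0.)
Starting point (lowest x, tie lowest y): (-4, 9). Wrap until returning to start. Resulting hull: (-4, 9), (0, -5), (5, -8), (8, 5), (4, 7), (1, 8).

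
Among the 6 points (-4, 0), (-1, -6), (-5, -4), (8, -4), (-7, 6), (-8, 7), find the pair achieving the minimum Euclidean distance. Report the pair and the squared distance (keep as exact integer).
Pair = ((-7, 6), (-8, 7)); squared distance = 2

Compute all C(6, 2) = 15 pairwise squared distances (x_i − x_j)² + (y_i − y_j)². The minimum is 2, attained by the pair ((-7, 6), (-8, 7)).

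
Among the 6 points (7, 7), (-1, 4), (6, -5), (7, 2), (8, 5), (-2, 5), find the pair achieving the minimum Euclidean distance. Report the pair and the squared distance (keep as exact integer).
Pair = ((-1, 4), (-2, 5)); squared distance = 2

Compute all C(6, 2) = 15 pairwise squared distances (x_i − x_j)² + (y_i − y_j)². The minimum is 2, attained by the pair ((-1, 4), (-2, 5)).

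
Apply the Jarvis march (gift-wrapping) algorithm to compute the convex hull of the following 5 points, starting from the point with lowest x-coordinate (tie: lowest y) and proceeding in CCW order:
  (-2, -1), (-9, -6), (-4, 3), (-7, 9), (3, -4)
Hull (CCW) = [(-9, -6), (3, -4), (-7, 9)]

Jarvis march: at each step, from the current hull vertex p, select the next vertex q as the point such that every other point lies strictly to the left of (or on) the directed line p → q. (Equivalently: for every other point r, the cross product (q − p) × (r − p) ≥ 0.)
Starting point (lowest x, tie lowest y): (-9, -6). Wrap until returning to start. Resulting hull: (-9, -6), (3, -4), (-7, 9).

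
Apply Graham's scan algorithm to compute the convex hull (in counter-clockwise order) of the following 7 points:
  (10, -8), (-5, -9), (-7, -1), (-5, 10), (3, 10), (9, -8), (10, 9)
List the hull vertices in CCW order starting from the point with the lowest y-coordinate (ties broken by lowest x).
Hull (CCW) = [(-5, -9), (10, -8), (10, 9), (3, 10), (-5, 10), (-7, -1)]

Graham scan procedure:
  1. Find the pivot p₀ = point with lowest y (tie → lowest x): (-5, -9).
  2. Sort the remaining points by polar angle around p₀.
  3. Walk through sorted points, maintaining a stack; pop the top while the last three entries make a non-left turn (cross product ≤ 0).
  4. Final stack is the convex hull in CCW order: (-5, -9), (10, -8), (10, 9), (3, 10), (-5, 10), (-7, -1).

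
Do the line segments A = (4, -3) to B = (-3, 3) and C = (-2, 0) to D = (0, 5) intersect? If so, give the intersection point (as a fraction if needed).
Yes; intersection at (-64/47, 75/47) (t = 36/47 on AB, s = 15/47 on CD)

Parametrize AB as A + t(B − A) = (4 + -7 t, -3 + 6 t) and CD as C + s(D − C) = (-2 + 2 s, 0 + 5 s). Solve the linear system for (t, s). Determinant = 47 ≠ 0, so a unique intersection of the containing lines exists. Solution: t = 36/47, s = 15/47 — both in [0, 1], so the segments cross. Intersection point: (-64/47, 75/47).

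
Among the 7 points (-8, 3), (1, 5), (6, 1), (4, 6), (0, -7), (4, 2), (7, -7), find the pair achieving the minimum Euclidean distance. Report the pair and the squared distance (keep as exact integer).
Pair = ((6, 1), (4, 2)); squared distance = 5

Compute all C(7, 2) = 21 pairwise squared distances (x_i − x_j)² + (y_i − y_j)². The minimum is 5, attained by the pair ((6, 1), (4, 2)).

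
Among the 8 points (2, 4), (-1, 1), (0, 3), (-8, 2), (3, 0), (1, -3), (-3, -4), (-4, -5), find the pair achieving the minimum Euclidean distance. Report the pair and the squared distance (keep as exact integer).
Pair = ((-3, -4), (-4, -5)); squared distance = 2

Compute all C(8, 2) = 28 pairwise squared distances (x_i − x_j)² + (y_i − y_j)². The minimum is 2, attained by the pair ((-3, -4), (-4, -5)).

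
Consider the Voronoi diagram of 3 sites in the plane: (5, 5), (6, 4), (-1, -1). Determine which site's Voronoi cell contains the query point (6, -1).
Nearest site = (6, 4)

The Voronoi cell of site s contains exactly those query points closer to s than to any other site. Compute squared distances from q = (6, -1) to each site:
  (6 − 6)² + (4 − -1)² = 25
  (5 − 6)² + (5 − -1)² = 37
  (-1 − 6)² + (-1 − -1)² = 49
Minimum is attained by (6, 4), so q lies in its Voronoi cell.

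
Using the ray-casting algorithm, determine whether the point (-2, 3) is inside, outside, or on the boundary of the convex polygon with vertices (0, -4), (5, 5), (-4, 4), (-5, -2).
The point (-2, 3) lies strictly inside the polygon

Cast a horizontal ray to the right from the query point and count how many polygon edges it crosses (each edge strictly once or zero times, handled with the usual half-open convention). 
Parity of crossings → odd ⇒ inside.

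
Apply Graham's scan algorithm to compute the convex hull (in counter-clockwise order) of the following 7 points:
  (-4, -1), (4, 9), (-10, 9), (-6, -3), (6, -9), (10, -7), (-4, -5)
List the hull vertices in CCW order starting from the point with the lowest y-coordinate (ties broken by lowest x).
Hull (CCW) = [(6, -9), (10, -7), (4, 9), (-10, 9), (-6, -3), (-4, -5)]

Graham scan procedure:
  1. Find the pivot p₀ = point with lowest y (tie → lowest x): (6, -9).
  2. Sort the remaining points by polar angle around p₀.
  3. Walk through sorted points, maintaining a stack; pop the top while the last three entries make a non-left turn (cross product ≤ 0).
  4. Final stack is the convex hull in CCW order: (6, -9), (10, -7), (4, 9), (-10, 9), (-6, -3), (-4, -5).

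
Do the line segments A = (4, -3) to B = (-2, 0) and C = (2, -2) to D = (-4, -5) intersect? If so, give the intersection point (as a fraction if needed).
Yes; intersection at (2, -2) (t = 1/3 on AB, s = 0 on CD)

Parametrize AB as A + t(B − A) = (4 + -6 t, -3 + 3 t) and CD as C + s(D − C) = (2 + -6 s, -2 + -3 s). Solve the linear system for (t, s). Determinant = -36 ≠ 0, so a unique intersection of the containing lines exists. Solution: t = 1/3, s = 0 — both in [0, 1], so the segments cross. Intersection point: (2, -2).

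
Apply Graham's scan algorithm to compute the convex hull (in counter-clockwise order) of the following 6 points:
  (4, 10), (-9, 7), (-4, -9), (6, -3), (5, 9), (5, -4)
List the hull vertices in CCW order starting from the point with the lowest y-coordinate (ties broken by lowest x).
Hull (CCW) = [(-4, -9), (5, -4), (6, -3), (5, 9), (4, 10), (-9, 7)]

Graham scan procedure:
  1. Find the pivot p₀ = point with lowest y (tie → lowest x): (-4, -9).
  2. Sort the remaining points by polar angle around p₀.
  3. Walk through sorted points, maintaining a stack; pop the top while the last three entries make a non-left turn (cross product ≤ 0).
  4. Final stack is the convex hull in CCW order: (-4, -9), (5, -4), (6, -3), (5, 9), (4, 10), (-9, 7).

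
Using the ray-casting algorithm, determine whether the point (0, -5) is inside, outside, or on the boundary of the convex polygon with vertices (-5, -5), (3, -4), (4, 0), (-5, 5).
The point (0, -5) lies strictly outside the polygon

Cast a horizontal ray to the right from the query point and count how many polygon edges it crosses (each edge strictly once or zero times, handled with the usual half-open convention). 
Parity of crossings → even ⇒ outside.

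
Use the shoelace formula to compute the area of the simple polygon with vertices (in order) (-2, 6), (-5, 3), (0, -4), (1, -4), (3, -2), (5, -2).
Area = 44

Shoelace formula: Area = (1/2) |Σ_i (x_i · y_{i+1} − x_{i+1} · y_i)| (indices mod n). Compute each cross term:
  (-2)(3) − (-5)(6) = 24
  (-5)(-4) − (0)(3) = 20
  (0)(-4) − (1)(-4) = 4
  (1)(-2) − (3)(-4) = 10
  (3)(-2) − (5)(-2) = 4
  (5)(6) − (-2)(-2) = 26
Sum = 88, so (signed) Area = 88/2 = 44, |Area| = 44.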